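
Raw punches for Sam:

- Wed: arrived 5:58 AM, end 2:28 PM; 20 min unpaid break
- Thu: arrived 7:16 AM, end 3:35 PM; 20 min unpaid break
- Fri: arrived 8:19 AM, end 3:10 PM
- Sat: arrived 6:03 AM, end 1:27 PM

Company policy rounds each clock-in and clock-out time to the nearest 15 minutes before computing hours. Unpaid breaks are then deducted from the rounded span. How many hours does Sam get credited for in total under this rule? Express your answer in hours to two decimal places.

Wed: in 5:58 AM→6:00 AM, out 2:28 PM→2:30 PM; 8 h 30 min − 20 min = 8 h 10 min
Thu: in 7:16 AM→7:15 AM, out 3:35 PM→3:30 PM; 8 h 15 min − 20 min = 7 h 55 min
Fri: in 8:19 AM→8:15 AM, out 3:10 PM→3:15 PM; 7 h 0 min
Sat: in 6:03 AM→6:00 AM, out 1:27 PM→1:30 PM; 7 h 30 min
Total credited: 30 h 35 min.

30.58 hours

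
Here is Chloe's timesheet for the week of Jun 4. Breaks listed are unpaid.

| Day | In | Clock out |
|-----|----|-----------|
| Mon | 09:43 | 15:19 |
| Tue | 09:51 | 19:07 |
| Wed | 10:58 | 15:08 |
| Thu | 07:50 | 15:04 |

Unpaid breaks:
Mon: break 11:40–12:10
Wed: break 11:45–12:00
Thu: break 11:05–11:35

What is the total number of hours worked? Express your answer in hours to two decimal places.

25.02 hours

Mon: 09:43–15:19 = 5 h 36 min; less 30 min break → 5 h 6 min
Tue: 09:51–19:07 = 9 h 16 min
Wed: 10:58–15:08 = 4 h 10 min; less 15 min break → 3 h 55 min
Thu: 07:50–15:04 = 7 h 14 min; less 30 min break → 6 h 44 min
Total: 5 h 6 min + 9 h 16 min + 3 h 55 min + 6 h 44 min = 25 h 1 min.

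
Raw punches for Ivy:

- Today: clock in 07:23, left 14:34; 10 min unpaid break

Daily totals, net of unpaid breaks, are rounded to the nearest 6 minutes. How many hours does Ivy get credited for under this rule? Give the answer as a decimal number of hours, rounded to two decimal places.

7.00 hours

Today: 07:23–14:34 = 7 h 11 min − 10 min = 7 h 1 min → rounds to 7 h 0 min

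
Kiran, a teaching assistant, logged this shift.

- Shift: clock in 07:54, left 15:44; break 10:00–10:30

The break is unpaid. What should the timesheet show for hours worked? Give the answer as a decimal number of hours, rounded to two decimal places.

7.33 hours

Shift: 07:54–15:44 = 7 h 50 min; less 30 min break → 7 h 20 min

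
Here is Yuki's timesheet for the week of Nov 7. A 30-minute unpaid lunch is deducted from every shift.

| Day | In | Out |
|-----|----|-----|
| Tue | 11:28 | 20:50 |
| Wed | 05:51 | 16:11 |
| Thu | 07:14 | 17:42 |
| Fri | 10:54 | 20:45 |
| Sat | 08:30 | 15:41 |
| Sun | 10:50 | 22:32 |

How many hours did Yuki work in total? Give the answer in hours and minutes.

Tue: 11:28–20:50 = 9 h 22 min; less 30 min break → 8 h 52 min
Wed: 05:51–16:11 = 10 h 20 min; less 30 min break → 9 h 50 min
Thu: 07:14–17:42 = 10 h 28 min; less 30 min break → 9 h 58 min
Fri: 10:54–20:45 = 9 h 51 min; less 30 min break → 9 h 21 min
Sat: 08:30–15:41 = 7 h 11 min; less 30 min break → 6 h 41 min
Sun: 10:50–22:32 = 11 h 42 min; less 30 min break → 11 h 12 min
Total: 8 h 52 min + 9 h 50 min + 9 h 58 min + 9 h 21 min + 6 h 41 min + 11 h 12 min = 55 h 54 min.

55 h 54 min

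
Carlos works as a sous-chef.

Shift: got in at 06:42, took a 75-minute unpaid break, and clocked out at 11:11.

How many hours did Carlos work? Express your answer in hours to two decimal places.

3.23 hours

Shift: 06:42–11:11 = 4 h 29 min; less 75 min break → 3 h 14 min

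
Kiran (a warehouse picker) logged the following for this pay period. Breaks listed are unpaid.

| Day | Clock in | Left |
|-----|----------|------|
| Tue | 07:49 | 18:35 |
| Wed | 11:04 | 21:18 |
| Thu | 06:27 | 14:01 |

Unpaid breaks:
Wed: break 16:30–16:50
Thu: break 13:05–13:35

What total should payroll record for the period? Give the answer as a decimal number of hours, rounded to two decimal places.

Tue: 07:49–18:35 = 10 h 46 min
Wed: 11:04–21:18 = 10 h 14 min; less 20 min break → 9 h 54 min
Thu: 06:27–14:01 = 7 h 34 min; less 30 min break → 7 h 4 min
Total: 10 h 46 min + 9 h 54 min + 7 h 4 min = 27 h 44 min.

27.73 hours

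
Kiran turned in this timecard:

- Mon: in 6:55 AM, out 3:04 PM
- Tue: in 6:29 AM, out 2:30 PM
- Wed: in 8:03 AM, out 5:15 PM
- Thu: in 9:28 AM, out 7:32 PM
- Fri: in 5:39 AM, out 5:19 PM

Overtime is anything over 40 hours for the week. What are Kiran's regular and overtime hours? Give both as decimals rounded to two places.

Mon: 6:55 AM–3:04 PM = 8 h 9 min
Tue: 6:29 AM–2:30 PM = 8 h 1 min
Wed: 8:03 AM–5:15 PM = 9 h 12 min
Thu: 9:28 AM–7:32 PM = 10 h 4 min
Fri: 5:39 AM–5:19 PM = 11 h 40 min
Total worked: 47 h 6 min = 47.10 h.
Threshold 40 h → overtime 7 h 6 min, regular 40 h 0 min.

Regular 40.00 hours, overtime 7.10 hours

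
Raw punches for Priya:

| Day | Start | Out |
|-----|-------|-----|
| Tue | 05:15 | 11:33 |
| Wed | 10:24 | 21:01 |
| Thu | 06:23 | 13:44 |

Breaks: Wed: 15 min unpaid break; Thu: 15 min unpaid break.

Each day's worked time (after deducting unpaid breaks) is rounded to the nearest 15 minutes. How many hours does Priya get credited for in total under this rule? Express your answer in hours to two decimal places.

Tue: 05:15–11:33 = 6 h 18 min → rounds to 6 h 15 min
Wed: 10:24–21:01 = 10 h 37 min − 15 min = 10 h 22 min → rounds to 10 h 15 min
Thu: 06:23–13:44 = 7 h 21 min − 15 min = 7 h 6 min → rounds to 7 h 0 min
Total credited: 23 h 30 min.

23.50 hours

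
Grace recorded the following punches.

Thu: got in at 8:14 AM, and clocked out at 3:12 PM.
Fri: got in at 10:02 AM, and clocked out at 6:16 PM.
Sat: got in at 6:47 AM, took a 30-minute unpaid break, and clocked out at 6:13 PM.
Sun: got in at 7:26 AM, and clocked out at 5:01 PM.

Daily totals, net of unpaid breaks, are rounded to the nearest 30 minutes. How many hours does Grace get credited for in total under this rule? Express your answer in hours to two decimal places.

35.50 hours

Thu: 8:14 AM–3:12 PM = 6 h 58 min → rounds to 7 h 0 min
Fri: 10:02 AM–6:16 PM = 8 h 14 min → rounds to 8 h 0 min
Sat: 6:47 AM–6:13 PM = 11 h 26 min − 30 min = 10 h 56 min → rounds to 11 h 0 min
Sun: 7:26 AM–5:01 PM = 9 h 35 min → rounds to 9 h 30 min
Total credited: 35 h 30 min.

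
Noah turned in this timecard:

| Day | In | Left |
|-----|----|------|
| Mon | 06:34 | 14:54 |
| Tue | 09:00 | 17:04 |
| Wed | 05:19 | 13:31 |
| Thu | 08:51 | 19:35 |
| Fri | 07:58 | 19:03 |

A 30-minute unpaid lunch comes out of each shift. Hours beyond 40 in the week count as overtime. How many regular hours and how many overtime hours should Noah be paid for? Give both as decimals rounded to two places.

Regular 40.00 hours, overtime 3.92 hours

Mon: 06:34–14:54 = 8 h 20 min; less 30 min break → 7 h 50 min
Tue: 09:00–17:04 = 8 h 4 min; less 30 min break → 7 h 34 min
Wed: 05:19–13:31 = 8 h 12 min; less 30 min break → 7 h 42 min
Thu: 08:51–19:35 = 10 h 44 min; less 30 min break → 10 h 14 min
Fri: 07:58–19:03 = 11 h 5 min; less 30 min break → 10 h 35 min
Total worked: 43 h 55 min = 43.92 h.
Threshold 40 h → overtime 3 h 55 min, regular 40 h 0 min.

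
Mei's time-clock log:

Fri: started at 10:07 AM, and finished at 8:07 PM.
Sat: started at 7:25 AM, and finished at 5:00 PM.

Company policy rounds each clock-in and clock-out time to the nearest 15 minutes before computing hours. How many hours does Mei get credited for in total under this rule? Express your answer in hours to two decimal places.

Fri: in 10:07 AM→10:00 AM, out 8:07 PM→8:00 PM; 10 h 0 min
Sat: in 7:25 AM→7:30 AM, out 5:00 PM→5:00 PM; 9 h 30 min
Total credited: 19 h 30 min.

19.50 hours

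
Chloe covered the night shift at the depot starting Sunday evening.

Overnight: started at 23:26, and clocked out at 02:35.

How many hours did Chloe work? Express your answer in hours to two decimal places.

Overnight: 23:26 → midnight = 0 h 34 min; midnight → 02:35 = 2 h 35 min; span 3 h 9 min

3.15 hours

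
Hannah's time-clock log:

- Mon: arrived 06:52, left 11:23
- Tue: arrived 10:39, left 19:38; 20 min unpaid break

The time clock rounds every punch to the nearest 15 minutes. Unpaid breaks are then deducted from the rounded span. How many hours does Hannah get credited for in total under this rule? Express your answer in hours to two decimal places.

Mon: in 06:52→06:45, out 11:23→11:30; 4 h 45 min
Tue: in 10:39→10:45, out 19:38→19:45; 9 h 0 min − 20 min = 8 h 40 min
Total credited: 13 h 25 min.

13.42 hours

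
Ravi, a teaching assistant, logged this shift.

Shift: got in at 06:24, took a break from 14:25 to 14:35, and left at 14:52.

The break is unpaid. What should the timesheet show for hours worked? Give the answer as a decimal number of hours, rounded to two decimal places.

8.30 hours

Shift: 06:24–14:52 = 8 h 28 min; less 10 min break → 8 h 18 min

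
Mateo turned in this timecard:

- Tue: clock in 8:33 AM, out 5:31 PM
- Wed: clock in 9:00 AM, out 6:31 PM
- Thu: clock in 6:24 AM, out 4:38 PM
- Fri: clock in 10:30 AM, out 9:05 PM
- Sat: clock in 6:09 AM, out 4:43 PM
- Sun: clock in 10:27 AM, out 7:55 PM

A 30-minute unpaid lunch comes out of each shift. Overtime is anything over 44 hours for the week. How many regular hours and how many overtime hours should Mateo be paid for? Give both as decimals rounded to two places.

Regular 44.00 hours, overtime 12.33 hours

Tue: 8:33 AM–5:31 PM = 8 h 58 min; less 30 min break → 8 h 28 min
Wed: 9:00 AM–6:31 PM = 9 h 31 min; less 30 min break → 9 h 1 min
Thu: 6:24 AM–4:38 PM = 10 h 14 min; less 30 min break → 9 h 44 min
Fri: 10:30 AM–9:05 PM = 10 h 35 min; less 30 min break → 10 h 5 min
Sat: 6:09 AM–4:43 PM = 10 h 34 min; less 30 min break → 10 h 4 min
Sun: 10:27 AM–7:55 PM = 9 h 28 min; less 30 min break → 8 h 58 min
Total worked: 56 h 20 min = 56.33 h.
Threshold 44 h → overtime 12 h 20 min, regular 44 h 0 min.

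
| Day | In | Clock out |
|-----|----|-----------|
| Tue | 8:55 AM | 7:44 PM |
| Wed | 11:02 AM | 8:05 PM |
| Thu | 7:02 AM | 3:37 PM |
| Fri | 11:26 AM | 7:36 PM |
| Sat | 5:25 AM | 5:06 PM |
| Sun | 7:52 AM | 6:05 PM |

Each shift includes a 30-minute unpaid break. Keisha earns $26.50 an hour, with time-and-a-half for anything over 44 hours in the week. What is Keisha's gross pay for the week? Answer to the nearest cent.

$1623.79

Tue: 8:55 AM–7:44 PM = 10 h 49 min; less 30 min break → 10 h 19 min
Wed: 11:02 AM–8:05 PM = 9 h 3 min; less 30 min break → 8 h 33 min
Thu: 7:02 AM–3:37 PM = 8 h 35 min; less 30 min break → 8 h 5 min
Fri: 11:26 AM–7:36 PM = 8 h 10 min; less 30 min break → 7 h 40 min
Sat: 5:25 AM–5:06 PM = 11 h 41 min; less 30 min break → 11 h 11 min
Sun: 7:52 AM–6:05 PM = 10 h 13 min; less 30 min break → 9 h 43 min
Total worked: 55 h 31 min = 3331 min.
Regular 44 h 0 min = 2640 min at $26.50/h; overtime 11 h 31 min = 691 min at $39.75/h.
Pay = (2640 × $26.50 + 691 × $39.75) ÷ 60 = $1623.79.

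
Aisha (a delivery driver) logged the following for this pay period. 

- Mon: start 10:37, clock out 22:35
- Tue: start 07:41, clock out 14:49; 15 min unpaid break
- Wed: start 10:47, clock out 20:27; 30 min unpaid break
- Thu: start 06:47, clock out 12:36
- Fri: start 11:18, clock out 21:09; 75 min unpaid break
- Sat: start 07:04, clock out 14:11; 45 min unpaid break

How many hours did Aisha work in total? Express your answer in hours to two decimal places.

Mon: 10:37–22:35 = 11 h 58 min
Tue: 07:41–14:49 = 7 h 8 min; less 15 min break → 6 h 53 min
Wed: 10:47–20:27 = 9 h 40 min; less 30 min break → 9 h 10 min
Thu: 06:47–12:36 = 5 h 49 min
Fri: 11:18–21:09 = 9 h 51 min; less 75 min break → 8 h 36 min
Sat: 07:04–14:11 = 7 h 7 min; less 45 min break → 6 h 22 min
Total: 11 h 58 min + 6 h 53 min + 9 h 10 min + 5 h 49 min + 8 h 36 min + 6 h 22 min = 48 h 48 min.

48.80 hours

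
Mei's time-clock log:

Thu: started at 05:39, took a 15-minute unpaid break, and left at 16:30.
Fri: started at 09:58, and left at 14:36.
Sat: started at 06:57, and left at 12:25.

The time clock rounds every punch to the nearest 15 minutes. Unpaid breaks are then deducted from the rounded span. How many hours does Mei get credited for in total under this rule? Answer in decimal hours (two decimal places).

Thu: in 05:39→05:45, out 16:30→16:30; 10 h 45 min − 15 min = 10 h 30 min
Fri: in 09:58→10:00, out 14:36→14:30; 4 h 30 min
Sat: in 06:57→07:00, out 12:25→12:30; 5 h 30 min
Total credited: 20 h 30 min.

20.50 hours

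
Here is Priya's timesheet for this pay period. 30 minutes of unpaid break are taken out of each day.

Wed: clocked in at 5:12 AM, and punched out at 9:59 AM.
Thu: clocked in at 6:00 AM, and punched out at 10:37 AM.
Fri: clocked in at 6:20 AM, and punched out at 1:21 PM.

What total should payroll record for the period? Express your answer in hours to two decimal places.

Wed: 5:12 AM–9:59 AM = 4 h 47 min; less 30 min break → 4 h 17 min
Thu: 6:00 AM–10:37 AM = 4 h 37 min; less 30 min break → 4 h 7 min
Fri: 6:20 AM–1:21 PM = 7 h 1 min; less 30 min break → 6 h 31 min
Total: 4 h 17 min + 4 h 7 min + 6 h 31 min = 14 h 55 min.

14.92 hours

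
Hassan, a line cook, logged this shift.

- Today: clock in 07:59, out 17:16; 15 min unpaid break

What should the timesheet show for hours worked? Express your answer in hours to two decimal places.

9.03 hours

Today: 07:59–17:16 = 9 h 17 min; less 15 min break → 9 h 2 min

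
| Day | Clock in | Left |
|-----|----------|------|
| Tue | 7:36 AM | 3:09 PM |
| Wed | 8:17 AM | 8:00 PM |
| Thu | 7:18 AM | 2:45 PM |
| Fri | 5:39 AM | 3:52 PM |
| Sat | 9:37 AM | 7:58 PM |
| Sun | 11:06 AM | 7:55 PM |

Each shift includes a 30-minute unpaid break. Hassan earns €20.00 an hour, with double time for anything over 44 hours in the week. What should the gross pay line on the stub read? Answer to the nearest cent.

Tue: 7:36 AM–3:09 PM = 7 h 33 min; less 30 min break → 7 h 3 min
Wed: 8:17 AM–8:00 PM = 11 h 43 min; less 30 min break → 11 h 13 min
Thu: 7:18 AM–2:45 PM = 7 h 27 min; less 30 min break → 6 h 57 min
Fri: 5:39 AM–3:52 PM = 10 h 13 min; less 30 min break → 9 h 43 min
Sat: 9:37 AM–7:58 PM = 10 h 21 min; less 30 min break → 9 h 51 min
Sun: 11:06 AM–7:55 PM = 8 h 49 min; less 30 min break → 8 h 19 min
Total worked: 53 h 6 min = 3186 min.
Regular 44 h 0 min = 2640 min at €20.00/h; overtime 9 h 6 min = 546 min at €40.00/h.
Pay = (2640 × €20.00 + 546 × €40.00) ÷ 60 = €1244.00.

€1244.00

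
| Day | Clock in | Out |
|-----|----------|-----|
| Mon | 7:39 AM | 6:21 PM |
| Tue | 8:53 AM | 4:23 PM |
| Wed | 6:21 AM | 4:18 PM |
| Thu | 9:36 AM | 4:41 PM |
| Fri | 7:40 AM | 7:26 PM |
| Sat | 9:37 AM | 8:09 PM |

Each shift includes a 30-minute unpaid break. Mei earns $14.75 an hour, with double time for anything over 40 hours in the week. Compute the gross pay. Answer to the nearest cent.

Mon: 7:39 AM–6:21 PM = 10 h 42 min; less 30 min break → 10 h 12 min
Tue: 8:53 AM–4:23 PM = 7 h 30 min; less 30 min break → 7 h 0 min
Wed: 6:21 AM–4:18 PM = 9 h 57 min; less 30 min break → 9 h 27 min
Thu: 9:36 AM–4:41 PM = 7 h 5 min; less 30 min break → 6 h 35 min
Fri: 7:40 AM–7:26 PM = 11 h 46 min; less 30 min break → 11 h 16 min
Sat: 9:37 AM–8:09 PM = 10 h 32 min; less 30 min break → 10 h 2 min
Total worked: 54 h 32 min = 3272 min.
Regular 40 h 0 min = 2400 min at $14.75/h; overtime 14 h 32 min = 872 min at $29.50/h.
Pay = (2400 × $14.75 + 872 × $29.50) ÷ 60 = $1018.73.

$1018.73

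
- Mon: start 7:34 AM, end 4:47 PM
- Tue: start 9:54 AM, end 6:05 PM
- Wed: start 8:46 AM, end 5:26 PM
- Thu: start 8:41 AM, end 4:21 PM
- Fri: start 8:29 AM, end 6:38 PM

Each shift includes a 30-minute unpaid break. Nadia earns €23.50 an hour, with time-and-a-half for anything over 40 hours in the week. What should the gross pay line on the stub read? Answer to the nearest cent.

Mon: 7:34 AM–4:47 PM = 9 h 13 min; less 30 min break → 8 h 43 min
Tue: 9:54 AM–6:05 PM = 8 h 11 min; less 30 min break → 7 h 41 min
Wed: 8:46 AM–5:26 PM = 8 h 40 min; less 30 min break → 8 h 10 min
Thu: 8:41 AM–4:21 PM = 7 h 40 min; less 30 min break → 7 h 10 min
Fri: 8:29 AM–6:38 PM = 10 h 9 min; less 30 min break → 9 h 39 min
Total worked: 41 h 23 min = 2483 min.
Regular 40 h 0 min = 2400 min at €23.50/h; overtime 1 h 23 min = 83 min at €35.25/h.
Pay = (2400 × €23.50 + 83 × €35.25) ÷ 60 = €988.76.

€988.76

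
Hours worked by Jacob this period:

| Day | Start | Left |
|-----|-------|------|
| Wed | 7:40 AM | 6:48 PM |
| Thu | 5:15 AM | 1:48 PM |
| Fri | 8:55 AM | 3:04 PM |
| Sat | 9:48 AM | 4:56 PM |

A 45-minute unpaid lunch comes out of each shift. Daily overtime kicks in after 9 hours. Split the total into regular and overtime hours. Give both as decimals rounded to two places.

Wed: 7:40 AM–6:48 PM = 11 h 8 min; less 45 min break → 10 h 23 min
Thu: 5:15 AM–1:48 PM = 8 h 33 min; less 45 min break → 7 h 48 min
Fri: 8:55 AM–3:04 PM = 6 h 9 min; less 45 min break → 5 h 24 min
Sat: 9:48 AM–4:56 PM = 7 h 8 min; less 45 min break → 6 h 23 min
Wed reg 9 h 0 min / OT 1 h 23 min; Thu reg 7 h 48 min / OT 0 h 0 min; Fri reg 5 h 24 min / OT 0 h 0 min; Sat reg 6 h 23 min / OT 0 h 0 min.
Totals: regular 28 h 35 min, overtime 1 h 23 min.

Regular 28.58 hours, overtime 1.38 hours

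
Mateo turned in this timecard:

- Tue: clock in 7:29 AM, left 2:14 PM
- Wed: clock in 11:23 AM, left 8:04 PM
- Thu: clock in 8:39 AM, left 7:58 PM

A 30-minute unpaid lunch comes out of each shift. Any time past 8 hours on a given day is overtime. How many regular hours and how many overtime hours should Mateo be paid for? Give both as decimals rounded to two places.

Regular 22.25 hours, overtime 3.00 hours

Tue: 7:29 AM–2:14 PM = 6 h 45 min; less 30 min break → 6 h 15 min
Wed: 11:23 AM–8:04 PM = 8 h 41 min; less 30 min break → 8 h 11 min
Thu: 8:39 AM–7:58 PM = 11 h 19 min; less 30 min break → 10 h 49 min
Tue reg 6 h 15 min / OT 0 h 0 min; Wed reg 8 h 0 min / OT 0 h 11 min; Thu reg 8 h 0 min / OT 2 h 49 min.
Totals: regular 22 h 15 min, overtime 3 h 0 min.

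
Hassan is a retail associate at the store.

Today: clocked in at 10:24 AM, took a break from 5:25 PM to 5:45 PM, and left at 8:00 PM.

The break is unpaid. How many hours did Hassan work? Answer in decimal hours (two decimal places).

9.27 hours

Today: 10:24 AM–8:00 PM = 9 h 36 min; less 20 min break → 9 h 16 min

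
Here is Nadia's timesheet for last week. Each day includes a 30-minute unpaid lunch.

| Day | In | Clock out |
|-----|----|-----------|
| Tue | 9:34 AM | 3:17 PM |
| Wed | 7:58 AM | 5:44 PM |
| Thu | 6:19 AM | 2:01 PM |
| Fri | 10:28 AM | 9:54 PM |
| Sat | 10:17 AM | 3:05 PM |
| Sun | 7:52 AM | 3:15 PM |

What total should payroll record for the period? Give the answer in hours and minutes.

Tue: 9:34 AM–3:17 PM = 5 h 43 min; less 30 min break → 5 h 13 min
Wed: 7:58 AM–5:44 PM = 9 h 46 min; less 30 min break → 9 h 16 min
Thu: 6:19 AM–2:01 PM = 7 h 42 min; less 30 min break → 7 h 12 min
Fri: 10:28 AM–9:54 PM = 11 h 26 min; less 30 min break → 10 h 56 min
Sat: 10:17 AM–3:05 PM = 4 h 48 min; less 30 min break → 4 h 18 min
Sun: 7:52 AM–3:15 PM = 7 h 23 min; less 30 min break → 6 h 53 min
Total: 5 h 13 min + 9 h 16 min + 7 h 12 min + 10 h 56 min + 4 h 18 min + 6 h 53 min = 43 h 48 min.

43 h 48 min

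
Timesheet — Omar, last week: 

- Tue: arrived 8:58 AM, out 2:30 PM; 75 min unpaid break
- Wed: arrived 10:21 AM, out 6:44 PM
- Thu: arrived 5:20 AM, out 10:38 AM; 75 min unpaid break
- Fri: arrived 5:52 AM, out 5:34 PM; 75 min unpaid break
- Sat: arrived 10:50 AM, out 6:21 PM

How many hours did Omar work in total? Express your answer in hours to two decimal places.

34.68 hours

Tue: 8:58 AM–2:30 PM = 5 h 32 min; less 75 min break → 4 h 17 min
Wed: 10:21 AM–6:44 PM = 8 h 23 min
Thu: 5:20 AM–10:38 AM = 5 h 18 min; less 75 min break → 4 h 3 min
Fri: 5:52 AM–5:34 PM = 11 h 42 min; less 75 min break → 10 h 27 min
Sat: 10:50 AM–6:21 PM = 7 h 31 min
Total: 4 h 17 min + 8 h 23 min + 4 h 3 min + 10 h 27 min + 7 h 31 min = 34 h 41 min.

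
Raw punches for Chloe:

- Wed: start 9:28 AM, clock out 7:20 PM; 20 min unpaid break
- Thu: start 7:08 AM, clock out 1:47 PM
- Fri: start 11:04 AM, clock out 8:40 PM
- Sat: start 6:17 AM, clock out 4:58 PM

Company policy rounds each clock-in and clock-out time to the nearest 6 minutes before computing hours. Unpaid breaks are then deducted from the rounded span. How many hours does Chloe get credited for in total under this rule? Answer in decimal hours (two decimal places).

Wed: in 9:28 AM→9:30 AM, out 7:20 PM→7:18 PM; 9 h 48 min − 20 min = 9 h 28 min
Thu: in 7:08 AM→7:06 AM, out 1:47 PM→1:48 PM; 6 h 42 min
Fri: in 11:04 AM→11:06 AM, out 8:40 PM→8:42 PM; 9 h 36 min
Sat: in 6:17 AM→6:18 AM, out 4:58 PM→5:00 PM; 10 h 42 min
Total credited: 36 h 28 min.

36.47 hours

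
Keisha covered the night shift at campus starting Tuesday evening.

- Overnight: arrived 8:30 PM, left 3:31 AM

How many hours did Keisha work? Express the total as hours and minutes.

Overnight: 8:30 PM → midnight = 3 h 30 min; midnight → 3:31 AM = 3 h 31 min; span 7 h 1 min

7 h 1 min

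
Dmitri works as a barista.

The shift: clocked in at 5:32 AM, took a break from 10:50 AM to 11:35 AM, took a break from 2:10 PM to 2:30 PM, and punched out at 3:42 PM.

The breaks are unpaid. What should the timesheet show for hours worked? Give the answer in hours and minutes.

9 h 5 min

The shift: 5:32 AM–3:42 PM = 10 h 10 min; less 65 min break → 9 h 5 min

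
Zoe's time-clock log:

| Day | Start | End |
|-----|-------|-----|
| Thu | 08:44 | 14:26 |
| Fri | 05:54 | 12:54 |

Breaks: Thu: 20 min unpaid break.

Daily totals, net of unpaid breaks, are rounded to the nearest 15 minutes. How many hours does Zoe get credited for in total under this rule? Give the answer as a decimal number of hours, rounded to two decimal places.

Thu: 08:44–14:26 = 5 h 42 min − 20 min = 5 h 22 min → rounds to 5 h 15 min
Fri: 05:54–12:54 = 7 h 0 min → rounds to 7 h 0 min
Total credited: 12 h 15 min.

12.25 hours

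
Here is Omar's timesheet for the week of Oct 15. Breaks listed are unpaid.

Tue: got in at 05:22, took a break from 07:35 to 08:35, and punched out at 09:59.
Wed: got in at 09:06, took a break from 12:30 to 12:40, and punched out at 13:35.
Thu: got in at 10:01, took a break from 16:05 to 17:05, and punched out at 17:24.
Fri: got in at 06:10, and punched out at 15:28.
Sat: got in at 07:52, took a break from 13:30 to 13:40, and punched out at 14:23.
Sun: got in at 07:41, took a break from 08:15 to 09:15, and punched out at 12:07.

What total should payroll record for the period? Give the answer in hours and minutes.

Tue: 05:22–09:59 = 4 h 37 min; less 60 min break → 3 h 37 min
Wed: 09:06–13:35 = 4 h 29 min; less 10 min break → 4 h 19 min
Thu: 10:01–17:24 = 7 h 23 min; less 60 min break → 6 h 23 min
Fri: 06:10–15:28 = 9 h 18 min
Sat: 07:52–14:23 = 6 h 31 min; less 10 min break → 6 h 21 min
Sun: 07:41–12:07 = 4 h 26 min; less 60 min break → 3 h 26 min
Total: 3 h 37 min + 4 h 19 min + 6 h 23 min + 9 h 18 min + 6 h 21 min + 3 h 26 min = 33 h 24 min.

33 h 24 min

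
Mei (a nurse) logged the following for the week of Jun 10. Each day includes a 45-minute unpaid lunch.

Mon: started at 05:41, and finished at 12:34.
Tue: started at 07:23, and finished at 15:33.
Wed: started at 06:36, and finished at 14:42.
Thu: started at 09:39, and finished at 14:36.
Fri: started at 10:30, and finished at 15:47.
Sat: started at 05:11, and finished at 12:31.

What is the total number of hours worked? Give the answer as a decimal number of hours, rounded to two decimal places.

36.22 hours

Mon: 05:41–12:34 = 6 h 53 min; less 45 min break → 6 h 8 min
Tue: 07:23–15:33 = 8 h 10 min; less 45 min break → 7 h 25 min
Wed: 06:36–14:42 = 8 h 6 min; less 45 min break → 7 h 21 min
Thu: 09:39–14:36 = 4 h 57 min; less 45 min break → 4 h 12 min
Fri: 10:30–15:47 = 5 h 17 min; less 45 min break → 4 h 32 min
Sat: 05:11–12:31 = 7 h 20 min; less 45 min break → 6 h 35 min
Total: 6 h 8 min + 7 h 25 min + 7 h 21 min + 4 h 12 min + 4 h 32 min + 6 h 35 min = 36 h 13 min.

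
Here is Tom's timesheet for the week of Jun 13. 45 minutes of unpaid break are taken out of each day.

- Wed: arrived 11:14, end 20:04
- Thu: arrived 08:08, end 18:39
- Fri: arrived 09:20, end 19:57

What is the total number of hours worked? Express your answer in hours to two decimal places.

27.72 hours

Wed: 11:14–20:04 = 8 h 50 min; less 45 min break → 8 h 5 min
Thu: 08:08–18:39 = 10 h 31 min; less 45 min break → 9 h 46 min
Fri: 09:20–19:57 = 10 h 37 min; less 45 min break → 9 h 52 min
Total: 8 h 5 min + 9 h 46 min + 9 h 52 min = 27 h 43 min.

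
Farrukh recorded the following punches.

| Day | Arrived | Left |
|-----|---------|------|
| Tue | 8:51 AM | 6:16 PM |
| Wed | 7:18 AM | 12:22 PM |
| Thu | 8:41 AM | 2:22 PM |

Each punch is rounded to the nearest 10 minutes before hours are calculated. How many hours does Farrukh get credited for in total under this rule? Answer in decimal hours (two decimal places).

20.17 hours

Tue: in 8:51 AM→8:50 AM, out 6:16 PM→6:20 PM; 9 h 30 min
Wed: in 7:18 AM→7:20 AM, out 12:22 PM→12:20 PM; 5 h 0 min
Thu: in 8:41 AM→8:40 AM, out 2:22 PM→2:20 PM; 5 h 40 min
Total credited: 20 h 10 min.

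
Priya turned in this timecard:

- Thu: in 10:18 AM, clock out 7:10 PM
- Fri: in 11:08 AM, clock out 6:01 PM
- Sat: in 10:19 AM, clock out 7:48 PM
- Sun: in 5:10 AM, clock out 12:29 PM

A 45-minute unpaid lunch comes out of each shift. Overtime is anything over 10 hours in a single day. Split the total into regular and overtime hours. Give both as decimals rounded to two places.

Thu: 10:18 AM–7:10 PM = 8 h 52 min; less 45 min break → 8 h 7 min
Fri: 11:08 AM–6:01 PM = 6 h 53 min; less 45 min break → 6 h 8 min
Sat: 10:19 AM–7:48 PM = 9 h 29 min; less 45 min break → 8 h 44 min
Sun: 5:10 AM–12:29 PM = 7 h 19 min; less 45 min break → 6 h 34 min
Thu reg 8 h 7 min / OT 0 h 0 min; Fri reg 6 h 8 min / OT 0 h 0 min; Sat reg 8 h 44 min / OT 0 h 0 min; Sun reg 6 h 34 min / OT 0 h 0 min.
Totals: regular 29 h 33 min, overtime 0 h 0 min.

Regular 29.55 hours, overtime 0.00 hours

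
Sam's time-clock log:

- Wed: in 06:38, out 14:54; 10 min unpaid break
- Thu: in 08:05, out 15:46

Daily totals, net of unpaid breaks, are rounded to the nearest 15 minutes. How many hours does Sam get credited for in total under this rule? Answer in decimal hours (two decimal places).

15.75 hours

Wed: 06:38–14:54 = 8 h 16 min − 10 min = 8 h 6 min → rounds to 8 h 0 min
Thu: 08:05–15:46 = 7 h 41 min → rounds to 7 h 45 min
Total credited: 15 h 45 min.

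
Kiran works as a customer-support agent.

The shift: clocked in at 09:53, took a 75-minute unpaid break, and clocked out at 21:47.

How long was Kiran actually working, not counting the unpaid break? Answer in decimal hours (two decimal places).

The shift: 09:53–21:47 = 11 h 54 min; less 75 min break → 10 h 39 min

10.65 hours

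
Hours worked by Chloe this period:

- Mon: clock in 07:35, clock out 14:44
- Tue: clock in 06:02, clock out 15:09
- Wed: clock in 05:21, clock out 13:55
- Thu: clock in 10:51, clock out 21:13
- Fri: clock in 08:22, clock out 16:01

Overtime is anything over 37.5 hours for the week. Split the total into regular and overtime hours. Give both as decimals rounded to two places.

Mon: 07:35–14:44 = 7 h 9 min
Tue: 06:02–15:09 = 9 h 7 min
Wed: 05:21–13:55 = 8 h 34 min
Thu: 10:51–21:13 = 10 h 22 min
Fri: 08:22–16:01 = 7 h 39 min
Total worked: 42 h 51 min = 42.85 h.
Threshold 37.5 h → overtime 5 h 21 min, regular 37 h 30 min.

Regular 37.50 hours, overtime 5.35 hours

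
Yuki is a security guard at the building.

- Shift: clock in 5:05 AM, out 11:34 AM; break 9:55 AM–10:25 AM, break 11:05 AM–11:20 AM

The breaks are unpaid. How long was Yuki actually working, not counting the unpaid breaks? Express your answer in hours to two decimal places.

5.73 hours

Shift: 5:05 AM–11:34 AM = 6 h 29 min; less 45 min break → 5 h 44 min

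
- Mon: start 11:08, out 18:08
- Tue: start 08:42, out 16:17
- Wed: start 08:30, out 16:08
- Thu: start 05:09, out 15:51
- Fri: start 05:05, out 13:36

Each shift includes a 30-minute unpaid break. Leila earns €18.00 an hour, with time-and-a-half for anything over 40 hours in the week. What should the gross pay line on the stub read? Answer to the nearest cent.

€700.80

Mon: 11:08–18:08 = 7 h 0 min; less 30 min break → 6 h 30 min
Tue: 08:42–16:17 = 7 h 35 min; less 30 min break → 7 h 5 min
Wed: 08:30–16:08 = 7 h 38 min; less 30 min break → 7 h 8 min
Thu: 05:09–15:51 = 10 h 42 min; less 30 min break → 10 h 12 min
Fri: 05:05–13:36 = 8 h 31 min; less 30 min break → 8 h 1 min
Total worked: 38 h 56 min = 2336 min.
Regular 38 h 56 min = 2336 min at €18.00/h; overtime 0 h 0 min = 0 min at €27.00/h.
Pay = (2336 × €18.00 + 0 × €27.00) ÷ 60 = €700.80.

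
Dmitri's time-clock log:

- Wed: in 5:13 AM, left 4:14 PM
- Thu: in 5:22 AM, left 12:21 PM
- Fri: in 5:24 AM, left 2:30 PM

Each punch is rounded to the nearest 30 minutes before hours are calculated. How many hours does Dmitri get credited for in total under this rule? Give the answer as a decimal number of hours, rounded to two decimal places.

Wed: in 5:13 AM→5:00 AM, out 4:14 PM→4:00 PM; 11 h 0 min
Thu: in 5:22 AM→5:30 AM, out 12:21 PM→12:30 PM; 7 h 0 min
Fri: in 5:24 AM→5:30 AM, out 2:30 PM→2:30 PM; 9 h 0 min
Total credited: 27 h 0 min.

27.00 hours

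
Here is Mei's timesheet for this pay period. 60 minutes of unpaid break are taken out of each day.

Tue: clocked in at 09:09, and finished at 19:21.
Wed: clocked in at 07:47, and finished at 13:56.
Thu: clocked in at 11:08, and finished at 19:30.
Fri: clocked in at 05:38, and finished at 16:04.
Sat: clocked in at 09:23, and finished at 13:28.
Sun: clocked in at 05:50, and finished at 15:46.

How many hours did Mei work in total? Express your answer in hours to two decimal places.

43.17 hours

Tue: 09:09–19:21 = 10 h 12 min; less 60 min break → 9 h 12 min
Wed: 07:47–13:56 = 6 h 9 min; less 60 min break → 5 h 9 min
Thu: 11:08–19:30 = 8 h 22 min; less 60 min break → 7 h 22 min
Fri: 05:38–16:04 = 10 h 26 min; less 60 min break → 9 h 26 min
Sat: 09:23–13:28 = 4 h 5 min; less 60 min break → 3 h 5 min
Sun: 05:50–15:46 = 9 h 56 min; less 60 min break → 8 h 56 min
Total: 9 h 12 min + 5 h 9 min + 7 h 22 min + 9 h 26 min + 3 h 5 min + 8 h 56 min = 43 h 10 min.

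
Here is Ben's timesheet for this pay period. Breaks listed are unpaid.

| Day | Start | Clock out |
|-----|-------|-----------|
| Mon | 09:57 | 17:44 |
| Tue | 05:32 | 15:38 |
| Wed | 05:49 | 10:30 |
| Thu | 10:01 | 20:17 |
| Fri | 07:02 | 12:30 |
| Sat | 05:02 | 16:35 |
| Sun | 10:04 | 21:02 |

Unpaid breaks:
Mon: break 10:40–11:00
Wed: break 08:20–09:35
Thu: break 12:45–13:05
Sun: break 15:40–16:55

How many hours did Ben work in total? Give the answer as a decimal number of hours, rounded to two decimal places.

57.65 hours

Mon: 09:57–17:44 = 7 h 47 min; less 20 min break → 7 h 27 min
Tue: 05:32–15:38 = 10 h 6 min
Wed: 05:49–10:30 = 4 h 41 min; less 75 min break → 3 h 26 min
Thu: 10:01–20:17 = 10 h 16 min; less 20 min break → 9 h 56 min
Fri: 07:02–12:30 = 5 h 28 min
Sat: 05:02–16:35 = 11 h 33 min
Sun: 10:04–21:02 = 10 h 58 min; less 75 min break → 9 h 43 min
Total: 7 h 27 min + 10 h 6 min + 3 h 26 min + 9 h 56 min + 5 h 28 min + 11 h 33 min + 9 h 43 min = 57 h 39 min.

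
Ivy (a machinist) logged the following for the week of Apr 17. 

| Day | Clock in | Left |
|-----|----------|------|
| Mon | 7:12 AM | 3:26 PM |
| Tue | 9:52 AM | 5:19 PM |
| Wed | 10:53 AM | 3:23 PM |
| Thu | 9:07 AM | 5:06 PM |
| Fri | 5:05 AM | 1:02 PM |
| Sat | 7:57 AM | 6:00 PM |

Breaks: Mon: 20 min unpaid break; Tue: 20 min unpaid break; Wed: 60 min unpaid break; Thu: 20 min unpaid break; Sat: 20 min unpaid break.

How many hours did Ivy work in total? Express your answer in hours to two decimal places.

43.83 hours

Mon: 7:12 AM–3:26 PM = 8 h 14 min; less 20 min break → 7 h 54 min
Tue: 9:52 AM–5:19 PM = 7 h 27 min; less 20 min break → 7 h 7 min
Wed: 10:53 AM–3:23 PM = 4 h 30 min; less 60 min break → 3 h 30 min
Thu: 9:07 AM–5:06 PM = 7 h 59 min; less 20 min break → 7 h 39 min
Fri: 5:05 AM–1:02 PM = 7 h 57 min
Sat: 7:57 AM–6:00 PM = 10 h 3 min; less 20 min break → 9 h 43 min
Total: 7 h 54 min + 7 h 7 min + 3 h 30 min + 7 h 39 min + 7 h 57 min + 9 h 43 min = 43 h 50 min.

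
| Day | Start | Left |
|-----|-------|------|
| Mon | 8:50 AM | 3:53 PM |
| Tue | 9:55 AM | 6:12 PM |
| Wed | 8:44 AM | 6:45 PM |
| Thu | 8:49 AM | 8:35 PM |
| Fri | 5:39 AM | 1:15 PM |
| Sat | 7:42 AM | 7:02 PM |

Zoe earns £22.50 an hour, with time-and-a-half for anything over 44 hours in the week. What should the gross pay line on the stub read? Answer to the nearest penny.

Mon: 8:50 AM–3:53 PM = 7 h 3 min
Tue: 9:55 AM–6:12 PM = 8 h 17 min
Wed: 8:44 AM–6:45 PM = 10 h 1 min
Thu: 8:49 AM–8:35 PM = 11 h 46 min
Fri: 5:39 AM–1:15 PM = 7 h 36 min
Sat: 7:42 AM–7:02 PM = 11 h 20 min
Total worked: 56 h 3 min = 3363 min.
Regular 44 h 0 min = 2640 min at £22.50/h; overtime 12 h 3 min = 723 min at £33.75/h.
Pay = (2640 × £22.50 + 723 × £33.75) ÷ 60 = £1396.69.

£1396.69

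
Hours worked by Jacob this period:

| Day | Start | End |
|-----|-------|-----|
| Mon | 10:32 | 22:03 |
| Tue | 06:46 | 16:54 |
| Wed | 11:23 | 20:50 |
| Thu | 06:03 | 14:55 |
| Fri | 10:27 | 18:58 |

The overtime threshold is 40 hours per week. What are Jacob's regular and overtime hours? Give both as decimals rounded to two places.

Mon: 10:32–22:03 = 11 h 31 min
Tue: 06:46–16:54 = 10 h 8 min
Wed: 11:23–20:50 = 9 h 27 min
Thu: 06:03–14:55 = 8 h 52 min
Fri: 10:27–18:58 = 8 h 31 min
Total worked: 48 h 29 min = 48.48 h.
Threshold 40 h → overtime 8 h 29 min, regular 40 h 0 min.

Regular 40.00 hours, overtime 8.48 hours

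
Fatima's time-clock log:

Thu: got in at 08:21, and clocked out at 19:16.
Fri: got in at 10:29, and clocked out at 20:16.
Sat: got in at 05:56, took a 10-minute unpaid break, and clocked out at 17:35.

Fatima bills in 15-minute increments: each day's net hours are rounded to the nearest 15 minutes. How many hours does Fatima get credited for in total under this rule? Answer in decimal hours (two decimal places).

32.25 hours

Thu: 08:21–19:16 = 10 h 55 min → rounds to 11 h 0 min
Fri: 10:29–20:16 = 9 h 47 min → rounds to 9 h 45 min
Sat: 05:56–17:35 = 11 h 39 min − 10 min = 11 h 29 min → rounds to 11 h 30 min
Total credited: 32 h 15 min.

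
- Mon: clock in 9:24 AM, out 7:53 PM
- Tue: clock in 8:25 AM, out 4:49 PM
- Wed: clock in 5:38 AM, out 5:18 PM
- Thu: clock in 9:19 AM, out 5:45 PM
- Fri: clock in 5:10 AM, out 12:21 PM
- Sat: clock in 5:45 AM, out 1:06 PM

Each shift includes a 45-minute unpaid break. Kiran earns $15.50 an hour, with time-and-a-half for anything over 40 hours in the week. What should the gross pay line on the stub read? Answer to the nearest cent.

$829.64

Mon: 9:24 AM–7:53 PM = 10 h 29 min; less 45 min break → 9 h 44 min
Tue: 8:25 AM–4:49 PM = 8 h 24 min; less 45 min break → 7 h 39 min
Wed: 5:38 AM–5:18 PM = 11 h 40 min; less 45 min break → 10 h 55 min
Thu: 9:19 AM–5:45 PM = 8 h 26 min; less 45 min break → 7 h 41 min
Fri: 5:10 AM–12:21 PM = 7 h 11 min; less 45 min break → 6 h 26 min
Sat: 5:45 AM–1:06 PM = 7 h 21 min; less 45 min break → 6 h 36 min
Total worked: 49 h 1 min = 2941 min.
Regular 40 h 0 min = 2400 min at $15.50/h; overtime 9 h 1 min = 541 min at $23.25/h.
Pay = (2400 × $15.50 + 541 × $23.25) ÷ 60 = $829.64.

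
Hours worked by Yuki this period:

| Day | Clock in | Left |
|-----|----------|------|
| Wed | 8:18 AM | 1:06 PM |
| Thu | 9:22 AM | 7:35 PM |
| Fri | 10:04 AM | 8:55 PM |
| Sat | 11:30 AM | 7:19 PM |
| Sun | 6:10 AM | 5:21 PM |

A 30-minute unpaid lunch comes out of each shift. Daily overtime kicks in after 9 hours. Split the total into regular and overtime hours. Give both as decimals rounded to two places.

Wed: 8:18 AM–1:06 PM = 4 h 48 min; less 30 min break → 4 h 18 min
Thu: 9:22 AM–7:35 PM = 10 h 13 min; less 30 min break → 9 h 43 min
Fri: 10:04 AM–8:55 PM = 10 h 51 min; less 30 min break → 10 h 21 min
Sat: 11:30 AM–7:19 PM = 7 h 49 min; less 30 min break → 7 h 19 min
Sun: 6:10 AM–5:21 PM = 11 h 11 min; less 30 min break → 10 h 41 min
Wed reg 4 h 18 min / OT 0 h 0 min; Thu reg 9 h 0 min / OT 0 h 43 min; Fri reg 9 h 0 min / OT 1 h 21 min; Sat reg 7 h 19 min / OT 0 h 0 min; Sun reg 9 h 0 min / OT 1 h 41 min.
Totals: regular 38 h 37 min, overtime 3 h 45 min.

Regular 38.62 hours, overtime 3.75 hours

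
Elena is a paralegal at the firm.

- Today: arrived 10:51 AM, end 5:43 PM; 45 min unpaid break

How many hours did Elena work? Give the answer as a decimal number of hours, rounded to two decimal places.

Today: 10:51 AM–5:43 PM = 6 h 52 min; less 45 min break → 6 h 7 min

6.12 hours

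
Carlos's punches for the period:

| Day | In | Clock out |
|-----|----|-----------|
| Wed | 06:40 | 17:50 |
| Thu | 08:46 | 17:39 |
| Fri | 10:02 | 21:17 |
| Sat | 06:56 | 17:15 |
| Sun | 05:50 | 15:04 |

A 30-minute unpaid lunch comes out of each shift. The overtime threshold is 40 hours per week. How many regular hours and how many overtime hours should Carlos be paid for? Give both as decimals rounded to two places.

Regular 40.00 hours, overtime 8.35 hours

Wed: 06:40–17:50 = 11 h 10 min; less 30 min break → 10 h 40 min
Thu: 08:46–17:39 = 8 h 53 min; less 30 min break → 8 h 23 min
Fri: 10:02–21:17 = 11 h 15 min; less 30 min break → 10 h 45 min
Sat: 06:56–17:15 = 10 h 19 min; less 30 min break → 9 h 49 min
Sun: 05:50–15:04 = 9 h 14 min; less 30 min break → 8 h 44 min
Total worked: 48 h 21 min = 48.35 h.
Threshold 40 h → overtime 8 h 21 min, regular 40 h 0 min.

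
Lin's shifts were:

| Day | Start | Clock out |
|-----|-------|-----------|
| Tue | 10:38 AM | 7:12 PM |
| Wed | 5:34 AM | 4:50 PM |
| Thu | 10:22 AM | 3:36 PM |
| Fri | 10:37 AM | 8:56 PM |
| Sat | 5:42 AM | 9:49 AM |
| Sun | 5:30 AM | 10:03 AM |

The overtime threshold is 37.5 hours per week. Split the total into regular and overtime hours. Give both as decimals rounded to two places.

Tue: 10:38 AM–7:12 PM = 8 h 34 min
Wed: 5:34 AM–4:50 PM = 11 h 16 min
Thu: 10:22 AM–3:36 PM = 5 h 14 min
Fri: 10:37 AM–8:56 PM = 10 h 19 min
Sat: 5:42 AM–9:49 AM = 4 h 7 min
Sun: 5:30 AM–10:03 AM = 4 h 33 min
Total worked: 44 h 3 min = 44.05 h.
Threshold 37.5 h → overtime 6 h 33 min, regular 37 h 30 min.

Regular 37.50 hours, overtime 6.55 hours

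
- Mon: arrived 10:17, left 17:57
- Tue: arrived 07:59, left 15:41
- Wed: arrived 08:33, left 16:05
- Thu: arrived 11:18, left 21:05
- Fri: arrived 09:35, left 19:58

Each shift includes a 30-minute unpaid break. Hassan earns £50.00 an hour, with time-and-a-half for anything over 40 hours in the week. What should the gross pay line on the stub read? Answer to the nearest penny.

Mon: 10:17–17:57 = 7 h 40 min; less 30 min break → 7 h 10 min
Tue: 07:59–15:41 = 7 h 42 min; less 30 min break → 7 h 12 min
Wed: 08:33–16:05 = 7 h 32 min; less 30 min break → 7 h 2 min
Thu: 11:18–21:05 = 9 h 47 min; less 30 min break → 9 h 17 min
Fri: 09:35–19:58 = 10 h 23 min; less 30 min break → 9 h 53 min
Total worked: 40 h 34 min = 2434 min.
Regular 40 h 0 min = 2400 min at £50.00/h; overtime 0 h 34 min = 34 min at £75.00/h.
Pay = (2400 × £50.00 + 34 × £75.00) ÷ 60 = £2042.50.

£2042.50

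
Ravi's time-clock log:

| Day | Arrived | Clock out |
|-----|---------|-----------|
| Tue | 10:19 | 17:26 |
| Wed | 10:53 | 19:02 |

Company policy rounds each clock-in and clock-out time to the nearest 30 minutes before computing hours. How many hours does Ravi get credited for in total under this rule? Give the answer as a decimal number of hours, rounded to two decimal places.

Tue: in 10:19→10:30, out 17:26→17:30; 7 h 0 min
Wed: in 10:53→11:00, out 19:02→19:00; 8 h 0 min
Total credited: 15 h 0 min.

15.00 hours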